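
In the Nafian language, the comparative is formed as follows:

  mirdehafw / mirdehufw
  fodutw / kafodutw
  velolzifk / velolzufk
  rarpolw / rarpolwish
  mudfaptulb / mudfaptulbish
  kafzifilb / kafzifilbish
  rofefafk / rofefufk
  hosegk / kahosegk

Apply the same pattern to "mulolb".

mulolbish

rarpolw and mirdehafw both end in -w yet inflect differently (rarpolwish, mirdehufw), so the final letter is not what conditions the rule; the second-to-last letter is.
"mulolb" has second-to-last letter 'l'. The stems whose second-to-last letter is 'l' (mudfaptulb → mudfaptulbish, rarpolw → rarpolwish, kafzifilb → kafzifilbish) add -ish.
So mulolb → mulolbish.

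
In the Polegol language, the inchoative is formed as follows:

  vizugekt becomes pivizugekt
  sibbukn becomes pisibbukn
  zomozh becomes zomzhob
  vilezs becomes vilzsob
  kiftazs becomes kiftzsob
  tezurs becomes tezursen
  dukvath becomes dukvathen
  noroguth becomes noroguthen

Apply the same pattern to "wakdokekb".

piwakdokekb

"wakdokekb" has second-to-last letter 'k'. The stems whose second-to-last letter is 'k' (vizugekt → pivizugekt, sibbukn → pisibbukn) add the prefix pi-.
The other patterns: stems whose second-to-last letter is 'z' delete the last vowel and add -ob; stems whose second-to-last letter is 'r' or 't' add -en.
So wakdokekb → piwakdokekb.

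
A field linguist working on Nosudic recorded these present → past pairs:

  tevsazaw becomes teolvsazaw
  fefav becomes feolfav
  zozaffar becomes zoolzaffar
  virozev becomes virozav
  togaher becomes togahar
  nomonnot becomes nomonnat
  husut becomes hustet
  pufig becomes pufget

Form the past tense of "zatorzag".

"zatorzag" has last vowel 'a'. The stems whose last vowel is 'a' (tevsazaw → teolvsazaw, fefav → feolfav, zozaffar → zoolzaffar) insert -ol- after the first vowel.
So zatorzag → zaoltorzag.

zaoltorzag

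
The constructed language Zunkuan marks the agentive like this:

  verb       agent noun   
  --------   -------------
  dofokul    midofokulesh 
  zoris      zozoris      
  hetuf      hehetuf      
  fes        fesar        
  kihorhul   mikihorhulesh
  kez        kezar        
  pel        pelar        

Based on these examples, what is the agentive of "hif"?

hifar

"hif" has 1 vowel. The stems with 1 vowel (kez → kezar, pel → pelar, fes → fesar) add -ar.
The other patterns: stems with 2 vowels repeat the first consonant+vowel as a prefix; stems with 3 vowels add mi- … -esh around the stem.
So hif → hifar.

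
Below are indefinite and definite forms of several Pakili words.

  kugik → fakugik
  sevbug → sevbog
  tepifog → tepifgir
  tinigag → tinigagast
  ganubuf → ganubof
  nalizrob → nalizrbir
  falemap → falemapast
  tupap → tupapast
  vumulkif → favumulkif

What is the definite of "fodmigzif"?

fafodmigzif

sevbug and tepifog both end in -g yet inflect differently (sevbog, tepifgir), so the final letter is not what conditions the rule; the last vowel is.
"fodmigzif" has last vowel 'i'. The stems whose last vowel is 'i' (kugik → fakugik, vumulkif → favumulkif) add the prefix fa-.
The other patterns: stems whose last vowel is 'u' change the last vowel to 'o'; stems whose last vowel is 'o' delete the last vowel and add -ir; stems whose last vowel is 'a' add -ast.
So fodmigzif → fafodmigzif.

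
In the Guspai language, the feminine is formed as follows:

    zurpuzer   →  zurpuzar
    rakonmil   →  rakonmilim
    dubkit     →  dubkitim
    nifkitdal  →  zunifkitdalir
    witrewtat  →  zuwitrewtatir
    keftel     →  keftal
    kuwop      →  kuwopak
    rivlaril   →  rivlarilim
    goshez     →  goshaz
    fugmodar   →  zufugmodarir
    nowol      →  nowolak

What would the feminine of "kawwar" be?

nifkitdal and nowol both end in -l yet inflect differently (zunifkitdalir, nowolak), so the final letter is not what conditions the rule; the last vowel is.
"kawwar" has last vowel 'a'. The stems whose last vowel is 'a' (witrewtat → zuwitrewtatir, nifkitdal → zunifkitdalir, fugmodar → zufugmodarir) add zu- … -ir around the stem.
The other patterns: stems whose last vowel is 'o' add -ak; stems whose last vowel is 'i' add -im; stems whose last vowel is 'e' change the last vowel to 'a'.
So kawwar → zukawwarir.

zukawwarir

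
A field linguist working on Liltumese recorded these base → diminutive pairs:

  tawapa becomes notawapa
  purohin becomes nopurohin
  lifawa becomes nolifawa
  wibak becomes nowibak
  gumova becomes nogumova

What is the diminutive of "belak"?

nobelak

Every pair shown (tawapa → notawapa, purohin → nopurohin, lifawa → nolifawa, …) follows the same rule: add the prefix no-.
So belak → nobelak.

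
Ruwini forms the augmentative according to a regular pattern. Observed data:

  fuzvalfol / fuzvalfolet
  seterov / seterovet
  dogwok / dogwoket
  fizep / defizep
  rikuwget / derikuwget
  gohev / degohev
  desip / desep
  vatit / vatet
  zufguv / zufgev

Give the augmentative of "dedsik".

dedsek

seterov and gohev both end in -v yet inflect differently (seterovet, degohev), so the final letter is not what conditions the rule; the last vowel is.
"dedsik" has last vowel 'i'. The stems whose last vowel is 'i' (desip → desep, vatit → vatet) change the last vowel to 'e'.
The other patterns: stems whose last vowel is 'o' add -et; stems whose last vowel is 'e' add the prefix de-.
So dedsik → dedsek.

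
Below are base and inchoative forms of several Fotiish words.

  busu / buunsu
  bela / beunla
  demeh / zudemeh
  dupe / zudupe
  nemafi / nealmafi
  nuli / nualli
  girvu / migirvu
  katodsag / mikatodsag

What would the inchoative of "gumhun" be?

"gumhun" begins with g-. The one such stem in the data (girvu → migirvu) adds the prefix mi-, so the same rule applies.
So gumhun → migumhun.

migumhun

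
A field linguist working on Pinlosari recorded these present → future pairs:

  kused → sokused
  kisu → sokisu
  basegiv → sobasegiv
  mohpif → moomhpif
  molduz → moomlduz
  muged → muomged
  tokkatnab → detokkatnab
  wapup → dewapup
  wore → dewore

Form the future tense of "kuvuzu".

"kuvuzu" begins with k-. The stems beginning with k- (kused → sokused, kisu → sokisu) add the prefix so-.
So kuvuzu → sokuvuzu.

sokuvuzu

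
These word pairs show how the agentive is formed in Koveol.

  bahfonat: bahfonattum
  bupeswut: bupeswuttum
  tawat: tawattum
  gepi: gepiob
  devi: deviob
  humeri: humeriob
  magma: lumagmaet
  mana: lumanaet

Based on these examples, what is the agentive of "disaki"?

disakiob

"disaki" ends in -i. The stems ending in -i (gepi → gepiob, devi → deviob, humeri → humeriob) add -ob.
The other patterns: stems ending in -t double the final consonant and add -um; stems ending in -a add lu- … -et around the stem.
So disaki → disakiob.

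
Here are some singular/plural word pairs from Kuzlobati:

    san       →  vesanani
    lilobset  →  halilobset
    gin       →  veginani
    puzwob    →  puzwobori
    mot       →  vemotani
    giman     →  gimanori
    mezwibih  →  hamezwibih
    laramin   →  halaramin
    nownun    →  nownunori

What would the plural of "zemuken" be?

san and nownun both end in -n yet inflect differently (vesanani, nownunori), so the final letter is not what conditions the rule; the number of vowels is.
"zemuken" has 3 vowels. The stems with 3 vowels (mezwibih → hamezwibih, laramin → halaramin, lilobset → halilobset) add the prefix ha-.
The other patterns: stems with 1 vowel add ve- … -ani around the stem; stems with 2 vowels add -ori.
So zemuken → hazemuken.

hazemuken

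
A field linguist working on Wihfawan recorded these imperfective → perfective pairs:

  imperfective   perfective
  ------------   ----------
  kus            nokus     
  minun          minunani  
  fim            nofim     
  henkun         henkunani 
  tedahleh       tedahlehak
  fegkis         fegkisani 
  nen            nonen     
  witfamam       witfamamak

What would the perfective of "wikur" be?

"wikur" has 2 vowels. The stems with 2 vowels (fegkis → fegkisani, minun → minunani, henkun → henkunani) add -ani.
So wikur → wikurani.

wikurani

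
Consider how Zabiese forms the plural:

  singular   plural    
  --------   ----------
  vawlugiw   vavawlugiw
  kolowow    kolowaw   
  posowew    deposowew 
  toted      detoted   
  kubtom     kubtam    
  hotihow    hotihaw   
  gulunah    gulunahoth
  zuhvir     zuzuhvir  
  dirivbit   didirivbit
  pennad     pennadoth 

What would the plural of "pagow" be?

toted and pennad both end in -d yet inflect differently (detoted, pennadoth), so the final letter is not what conditions the rule; the last vowel is.
"pagow" has last vowel 'o'. The stems whose last vowel is 'o' (kubtom → kubtam, hotihow → hotihaw, kolowow → kolowaw) change the last vowel to 'a'.
So pagow → pagaw.

pagaw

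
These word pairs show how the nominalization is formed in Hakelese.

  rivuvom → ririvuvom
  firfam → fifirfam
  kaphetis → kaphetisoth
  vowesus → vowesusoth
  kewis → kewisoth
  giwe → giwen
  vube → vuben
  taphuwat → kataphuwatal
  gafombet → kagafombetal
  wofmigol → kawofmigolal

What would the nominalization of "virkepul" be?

kavirkepulal

firfam and taphuwat both have last vowel 'a' yet inflect differently (fifirfam, kataphuwatal), so the last vowel is not what conditions the rule; the final letter is.
"virkepul" ends in -l. The one such stem in the data (wofmigol → kawofmigolal) adds ka- … -al around the stem, so the same rule applies.
So virkepul → kavirkepulal.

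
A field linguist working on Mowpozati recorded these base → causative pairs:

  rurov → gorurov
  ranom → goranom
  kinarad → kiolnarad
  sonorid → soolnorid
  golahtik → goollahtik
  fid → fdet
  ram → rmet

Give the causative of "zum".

zmet

ram and ranom both end in -m yet inflect differently (rmet, goranom), so the final letter is not what conditions the rule; the number of vowels is.
"zum" has 1 vowel. The stems with 1 vowel (fid → fdet, ram → rmet) delete the last vowel and add -et.
So zum → zmet.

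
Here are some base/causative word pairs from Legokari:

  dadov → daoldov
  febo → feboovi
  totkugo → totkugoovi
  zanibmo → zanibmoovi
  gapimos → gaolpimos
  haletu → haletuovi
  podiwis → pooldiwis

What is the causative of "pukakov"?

puolkakov

"pukakov" ends in a consonant. The stems ending in a consonant (dadov → daoldov, podiwis → pooldiwis, gapimos → gaolpimos) insert -ol- after the first vowel.
The other pattern: stems ending in a vowel add -ovi.
So pukakov → puolkakov.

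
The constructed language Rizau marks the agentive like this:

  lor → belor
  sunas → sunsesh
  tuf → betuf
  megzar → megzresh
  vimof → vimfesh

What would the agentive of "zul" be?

bezul

"zul" has 1 vowel. The stems with 1 vowel (lor → belor, tuf → betuf) add the prefix be-.
So zul → bezul.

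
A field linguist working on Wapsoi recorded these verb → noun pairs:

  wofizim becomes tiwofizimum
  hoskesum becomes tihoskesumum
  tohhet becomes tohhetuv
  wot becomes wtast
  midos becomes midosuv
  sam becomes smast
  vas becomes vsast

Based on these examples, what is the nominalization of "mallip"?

mallipuv

"mallip" has 2 vowels. The stems with 2 vowels (midos → midosuv, tohhet → tohhetuv) add -uv.
So mallip → mallipuv.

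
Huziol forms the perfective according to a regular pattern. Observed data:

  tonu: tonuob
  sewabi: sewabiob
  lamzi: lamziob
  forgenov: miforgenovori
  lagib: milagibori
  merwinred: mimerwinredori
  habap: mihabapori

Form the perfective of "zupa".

zupaob

"zupa" ends in a vowel. The stems ending in a vowel (tonu → tonuob, sewabi → sewabiob, lamzi → lamziob) add -ob.
So zupa → zupaob.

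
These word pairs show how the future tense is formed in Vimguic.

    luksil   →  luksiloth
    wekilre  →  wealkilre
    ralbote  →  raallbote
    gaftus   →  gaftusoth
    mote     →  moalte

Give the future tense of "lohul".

lohuloth

mote and gaftus both have 2 vowels yet inflect differently (moalte, gaftusoth), so the number of vowels is not what conditions the rule; the final letter is.
"lohul" ends in -l. The one such stem in the data (luksil → luksiloth) adds -oth, so the same rule applies.
So lohul → lohuloth.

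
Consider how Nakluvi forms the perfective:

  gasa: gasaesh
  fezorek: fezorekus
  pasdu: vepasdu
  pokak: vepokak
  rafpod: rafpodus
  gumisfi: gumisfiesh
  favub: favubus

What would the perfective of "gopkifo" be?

gopkifoesh

"gopkifo" begins with g-. The stems beginning with g- (gumisfi → gumisfiesh, gasa → gasaesh) add -esh.
So gopkifo → gopkifoesh.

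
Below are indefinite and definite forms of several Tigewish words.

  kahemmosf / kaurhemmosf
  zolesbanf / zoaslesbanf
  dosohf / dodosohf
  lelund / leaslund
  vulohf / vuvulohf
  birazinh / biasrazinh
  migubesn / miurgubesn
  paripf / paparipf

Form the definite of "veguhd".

veveguhd

kahemmosf and zolesbanf both end in -f yet inflect differently (kaurhemmosf, zoaslesbanf), so the final letter is not what conditions the rule; the second-to-last letter is.
"veguhd" has second-to-last letter 'h'. The stems whose second-to-last letter is 'h' (dosohf → dodosohf, vulohf → vuvulohf) repeat the first consonant+vowel as a prefix.
So veguhd → veveguhd.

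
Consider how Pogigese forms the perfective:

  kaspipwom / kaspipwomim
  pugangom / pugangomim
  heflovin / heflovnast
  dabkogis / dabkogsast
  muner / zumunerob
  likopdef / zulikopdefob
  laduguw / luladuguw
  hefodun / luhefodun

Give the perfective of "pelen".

"pelen" has last vowel 'e'. The stems whose last vowel is 'e' (muner → zumunerob, likopdef → zulikopdefob) add zu- … -ob around the stem.
The other patterns: stems whose last vowel is 'o' add -im; stems whose last vowel is 'i' delete the last vowel and add -ast; stems whose last vowel is 'u' add the prefix lu-.
So pelen → zupelenob.

zupelenob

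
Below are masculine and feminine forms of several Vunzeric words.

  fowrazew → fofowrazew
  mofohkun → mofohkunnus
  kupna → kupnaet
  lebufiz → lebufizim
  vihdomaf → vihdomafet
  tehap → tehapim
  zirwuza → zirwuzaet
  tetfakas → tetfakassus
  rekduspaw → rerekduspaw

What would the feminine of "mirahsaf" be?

mirahsafet

zirwuza and tetfakas both have last vowel 'a' yet inflect differently (zirwuzaet, tetfakassus), so the last vowel is not what conditions the rule; the final letter is.
"mirahsaf" ends in -f. The one such stem in the data (vihdomaf → vihdomafet) adds -et, so the same rule applies.
So mirahsaf → mirahsafet.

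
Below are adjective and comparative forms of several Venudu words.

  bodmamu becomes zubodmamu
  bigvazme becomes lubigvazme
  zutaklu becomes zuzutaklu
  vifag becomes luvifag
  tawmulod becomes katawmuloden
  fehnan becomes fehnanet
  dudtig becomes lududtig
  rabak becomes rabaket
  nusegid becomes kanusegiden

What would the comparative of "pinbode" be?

fehnan and vifag both have last vowel 'a' yet inflect differently (fehnanet, luvifag), so the last vowel is not what conditions the rule; the final letter is.
"pinbode" ends in -e. The one such stem in the data (bigvazme → lubigvazme) adds the prefix lu-, so the same rule applies.
So pinbode → lupinbode.

lupinbode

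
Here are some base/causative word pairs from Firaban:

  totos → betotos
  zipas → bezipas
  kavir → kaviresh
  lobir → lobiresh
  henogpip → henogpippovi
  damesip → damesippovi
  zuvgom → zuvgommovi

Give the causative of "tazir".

kavir and henogpip both have last vowel 'i' yet inflect differently (kaviresh, henogpippovi), so the last vowel is not what conditions the rule; the final letter is.
"tazir" ends in -r. The stems ending in -r (kavir → kaviresh, lobir → lobiresh) add -esh.
The other patterns: stems ending in -s add the prefix be-; stems ending in -m or -p double the final consonant and add -ovi.
So tazir → taziresh.

taziresh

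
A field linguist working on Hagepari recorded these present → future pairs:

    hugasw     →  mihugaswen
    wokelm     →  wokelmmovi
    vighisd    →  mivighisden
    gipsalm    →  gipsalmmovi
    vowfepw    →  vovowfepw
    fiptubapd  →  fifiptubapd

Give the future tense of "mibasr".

vighisd and fiptubapd both end in -d yet inflect differently (mivighisden, fifiptubapd), so the final letter is not what conditions the rule; the second-to-last letter is.
"mibasr" has second-to-last letter 's'. The stems whose second-to-last letter is 's' (hugasw → mihugaswen, vighisd → mivighisden) add mi- … -en around the stem.
The other patterns: stems whose second-to-last letter is 'l' double the final consonant and add -ovi; stems whose second-to-last letter is 'p' repeat the first consonant+vowel as a prefix.
So mibasr → mimibasren.

mimibasren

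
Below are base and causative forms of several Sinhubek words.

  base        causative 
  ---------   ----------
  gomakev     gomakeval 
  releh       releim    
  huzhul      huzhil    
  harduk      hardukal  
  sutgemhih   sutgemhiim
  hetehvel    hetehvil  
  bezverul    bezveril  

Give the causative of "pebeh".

pebeim

"pebeh" ends in -h. The stems ending in -h (releh → releim, sutgemhih → sutgemhiim) drop the final letter and add -im.
The other patterns: stems ending in -l change the last vowel to 'i'; stems ending in -k or -v add -al.
So pebeh → pebeim.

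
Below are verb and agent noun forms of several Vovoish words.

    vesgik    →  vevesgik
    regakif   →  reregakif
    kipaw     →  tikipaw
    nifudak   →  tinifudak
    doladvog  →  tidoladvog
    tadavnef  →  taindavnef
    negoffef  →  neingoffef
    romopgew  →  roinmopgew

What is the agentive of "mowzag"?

timowzag

vesgik and nifudak both end in -k yet inflect differently (vevesgik, tinifudak), so the final letter is not what conditions the rule; the last vowel is.
"mowzag" has last vowel 'a'. The stems whose last vowel is 'a' (kipaw → tikipaw, nifudak → tinifudak) add the prefix ti-.
So mowzag → timowzag.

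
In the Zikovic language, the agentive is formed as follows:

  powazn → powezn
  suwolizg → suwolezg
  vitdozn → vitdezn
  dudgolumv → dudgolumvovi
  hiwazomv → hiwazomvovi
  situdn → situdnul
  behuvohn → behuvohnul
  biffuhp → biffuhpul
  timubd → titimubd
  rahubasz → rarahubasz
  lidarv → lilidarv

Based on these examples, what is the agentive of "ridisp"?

powazn and situdn both end in -n yet inflect differently (powezn, situdnul), so the final letter is not what conditions the rule; the second-to-last letter is.
"ridisp" has second-to-last letter 's'. The one such stem in the data (rahubasz → rarahubasz) repeats the first consonant+vowel as a prefix (as do timubd, lidarv), so the same rule applies.
The other patterns: stems whose second-to-last letter is 'z' change the last vowel to 'e'; stems whose second-to-last letter is 'm' add -ovi; stems whose second-to-last letter is 'd' or 'h' add -ul.
So ridisp → riridisp.

riridisp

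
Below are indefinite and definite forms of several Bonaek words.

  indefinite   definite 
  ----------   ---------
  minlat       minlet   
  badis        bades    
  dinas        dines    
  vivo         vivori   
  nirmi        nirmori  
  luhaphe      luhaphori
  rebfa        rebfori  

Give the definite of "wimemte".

badis and nirmi both have last vowel 'i' yet inflect differently (bades, nirmori), so the last vowel is not what conditions the rule; whether the stem ends in a vowel or a consonant is.
"wimemte" ends in a vowel. The stems ending in a vowel (vivo → vivori, nirmi → nirmori, luhaphe → luhaphori) drop the final letter and add -ori.
The other pattern: stems ending in a consonant change the last vowel to 'e'.
So wimemte → wimemtori.

wimemtori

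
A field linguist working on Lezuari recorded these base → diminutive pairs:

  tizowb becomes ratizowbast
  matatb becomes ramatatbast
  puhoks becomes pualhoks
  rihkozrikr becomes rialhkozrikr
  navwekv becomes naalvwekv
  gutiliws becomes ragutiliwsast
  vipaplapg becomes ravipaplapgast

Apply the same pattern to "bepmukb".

bealpmukb

"bepmukb" has second-to-last letter 'k'. The stems whose second-to-last letter is 'k' (puhoks → pualhoks, rihkozrikr → rialhkozrikr, navwekv → naalvwekv) insert -al- after the first vowel.
So bepmukb → bealpmukb.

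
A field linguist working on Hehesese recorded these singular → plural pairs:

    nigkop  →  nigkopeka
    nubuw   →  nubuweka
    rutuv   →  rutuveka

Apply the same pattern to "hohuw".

Every pair shown (nigkop → nigkopeka, nubuw → nubuweka, rutuv → rutuveka) follows the same rule: add -eka.
So hohuw → hohuweka.

hohuweka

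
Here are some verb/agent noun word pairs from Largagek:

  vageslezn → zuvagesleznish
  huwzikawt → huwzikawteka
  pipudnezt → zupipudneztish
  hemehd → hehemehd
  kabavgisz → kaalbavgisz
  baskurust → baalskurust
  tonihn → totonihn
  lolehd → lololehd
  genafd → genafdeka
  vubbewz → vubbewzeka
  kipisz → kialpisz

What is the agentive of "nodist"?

noaldist

"nodist" has second-to-last letter 's'. The stems whose second-to-last letter is 's' (baskurust → baalskurust, kabavgisz → kaalbavgisz, kipisz → kialpisz) insert -al- after the first vowel.
So nodist → noaldist.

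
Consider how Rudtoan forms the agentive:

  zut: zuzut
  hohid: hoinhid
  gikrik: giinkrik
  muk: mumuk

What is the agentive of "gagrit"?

gaingrit

gikrik and muk both end in -k yet inflect differently (giinkrik, mumuk), so the final letter is not what conditions the rule; the number of vowels is.
"gagrit" has 2 vowels. The stems with 2 vowels (hohid → hoinhid, gikrik → giinkrik) insert -in- after the first vowel.
So gagrit → gaingrit.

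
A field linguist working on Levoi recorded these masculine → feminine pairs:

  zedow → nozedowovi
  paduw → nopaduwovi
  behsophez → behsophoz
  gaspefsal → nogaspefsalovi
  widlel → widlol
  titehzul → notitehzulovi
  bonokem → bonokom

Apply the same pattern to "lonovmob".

nolonovmobovi

"lonovmob" has last vowel 'o'. The one such stem in the data (zedow → nozedowovi) adds no- … -ovi around the stem, so the same rule applies.
So lonovmob → nolonovmobovi.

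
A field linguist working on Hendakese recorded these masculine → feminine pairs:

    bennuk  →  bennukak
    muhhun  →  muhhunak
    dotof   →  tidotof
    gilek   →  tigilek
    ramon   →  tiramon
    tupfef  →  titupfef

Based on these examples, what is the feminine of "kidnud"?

kidnudak

bennuk and gilek both end in -k yet inflect differently (bennukak, tigilek), so the final letter is not what conditions the rule; the last vowel is.
"kidnud" has last vowel 'u'. The stems whose last vowel is 'u' (bennuk → bennukak, muhhun → muhhunak) add -ak.
The other pattern: stems whose last vowel is 'e' or 'o' add the prefix ti-.
So kidnud → kidnudak.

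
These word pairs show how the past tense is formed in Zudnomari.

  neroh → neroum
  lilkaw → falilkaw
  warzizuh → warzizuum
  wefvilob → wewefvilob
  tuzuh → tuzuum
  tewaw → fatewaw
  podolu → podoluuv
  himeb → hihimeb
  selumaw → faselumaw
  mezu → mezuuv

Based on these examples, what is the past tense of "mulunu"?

mulunuuv

mezu and warzizuh both have last vowel 'u' yet inflect differently (mezuuv, warzizuum), so the last vowel is not what conditions the rule; the final letter is.
"mulunu" ends in -u. The stems ending in -u (mezu → mezuuv, podolu → podoluuv) add -uv.
The other patterns: stems ending in -h drop the final letter and add -um; stems ending in -w add the prefix fa-; stems ending in -b repeat the first consonant+vowel as a prefix.
So mulunu → mulunuuv.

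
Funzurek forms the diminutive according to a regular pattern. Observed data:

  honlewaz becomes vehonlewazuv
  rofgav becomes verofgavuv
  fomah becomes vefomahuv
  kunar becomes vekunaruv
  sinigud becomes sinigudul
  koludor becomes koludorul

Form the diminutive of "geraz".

"geraz" has last vowel 'a'. The stems whose last vowel is 'a' (honlewaz → vehonlewazuv, rofgav → verofgavuv, fomah → vefomahuv) add ve- … -uv around the stem.
The other pattern: stems whose last vowel is 'o' or 'u' add -ul.
So geraz → vegerazuv.

vegerazuv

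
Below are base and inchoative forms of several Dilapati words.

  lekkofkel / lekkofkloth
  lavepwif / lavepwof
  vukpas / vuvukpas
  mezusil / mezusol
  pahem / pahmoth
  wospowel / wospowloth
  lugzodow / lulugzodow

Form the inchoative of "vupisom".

vuvupisom

"vupisom" has last vowel 'o'. The one such stem in the data (lugzodow → lulugzodow) repeats the first consonant+vowel as a prefix (as does vukpas), so the same rule applies.
The other patterns: stems whose last vowel is 'e' delete the last vowel and add -oth; stems whose last vowel is 'i' change the last vowel to 'o'.
So vupisom → vuvupisom.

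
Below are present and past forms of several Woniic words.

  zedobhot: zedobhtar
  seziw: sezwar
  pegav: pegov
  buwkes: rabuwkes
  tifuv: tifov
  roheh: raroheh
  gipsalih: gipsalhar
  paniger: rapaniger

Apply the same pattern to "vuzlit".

"vuzlit" has last vowel 'i'. The stems whose last vowel is 'i' (seziw → sezwar, gipsalih → gipsalhar) delete the last vowel and add -ar.
So vuzlit → vuzltar.

vuzltar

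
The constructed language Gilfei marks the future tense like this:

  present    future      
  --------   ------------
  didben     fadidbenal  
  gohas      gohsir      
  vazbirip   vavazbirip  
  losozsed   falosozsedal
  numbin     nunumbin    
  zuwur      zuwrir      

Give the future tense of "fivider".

didben and numbin both end in -n yet inflect differently (fadidbenal, nunumbin), so the final letter is not what conditions the rule; the last vowel is.
"fivider" has last vowel 'e'. The stems whose last vowel is 'e' (didben → fadidbenal, losozsed → falosozsedal) add fa- … -al around the stem.
So fivider → fafivideral.

fafivideral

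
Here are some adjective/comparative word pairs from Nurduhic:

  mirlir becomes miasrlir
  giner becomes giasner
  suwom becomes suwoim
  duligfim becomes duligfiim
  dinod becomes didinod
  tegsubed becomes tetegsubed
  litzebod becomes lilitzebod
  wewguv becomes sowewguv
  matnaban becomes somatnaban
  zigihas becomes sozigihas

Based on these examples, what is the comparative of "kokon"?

mirlir and duligfim both have last vowel 'i' yet inflect differently (miasrlir, duligfiim), so the last vowel is not what conditions the rule; the final letter is.
"kokon" ends in -n. The one such stem in the data (matnaban → somatnaban) adds the prefix so-, so the same rule applies.
The other patterns: stems ending in -r insert -as- after the first vowel; stems ending in -m drop the final letter and add -im; stems ending in -d repeat the first consonant+vowel as a prefix.
So kokon → sokokon.

sokokon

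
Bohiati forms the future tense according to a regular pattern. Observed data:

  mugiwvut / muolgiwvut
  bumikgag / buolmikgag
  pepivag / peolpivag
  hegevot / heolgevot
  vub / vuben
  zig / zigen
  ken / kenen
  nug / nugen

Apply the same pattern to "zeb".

zeben

bumikgag and zig both end in -g yet inflect differently (buolmikgag, zigen), so the final letter is not what conditions the rule; the number of vowels is.
"zeb" has 1 vowel. The stems with 1 vowel (vub → vuben, zig → zigen, ken → kenen) add -en.
So zeb → zeben.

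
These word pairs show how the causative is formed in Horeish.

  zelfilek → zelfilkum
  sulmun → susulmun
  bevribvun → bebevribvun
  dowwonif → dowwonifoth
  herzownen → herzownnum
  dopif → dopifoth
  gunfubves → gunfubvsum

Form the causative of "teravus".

teteravus

herzownen and sulmun both end in -n yet inflect differently (herzownnum, susulmun), so the final letter is not what conditions the rule; the last vowel is.
"teravus" has last vowel 'u'. The stems whose last vowel is 'u' (sulmun → susulmun, bevribvun → bebevribvun) repeat the first consonant+vowel as a prefix.
So teravus → teteravus.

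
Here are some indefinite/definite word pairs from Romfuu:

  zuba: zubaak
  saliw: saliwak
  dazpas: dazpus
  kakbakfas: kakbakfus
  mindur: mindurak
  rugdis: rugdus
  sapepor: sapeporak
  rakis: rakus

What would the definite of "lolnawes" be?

lolnawus

dazpas and zuba both have last vowel 'a' yet inflect differently (dazpus, zubaak), so the last vowel is not what conditions the rule; the final letter is.
"lolnawes" ends in -s. The stems ending in -s (dazpas → dazpus, rakis → rakus, rugdis → rugdus) change the last vowel to 'u'.
So lolnawes → lolnawus.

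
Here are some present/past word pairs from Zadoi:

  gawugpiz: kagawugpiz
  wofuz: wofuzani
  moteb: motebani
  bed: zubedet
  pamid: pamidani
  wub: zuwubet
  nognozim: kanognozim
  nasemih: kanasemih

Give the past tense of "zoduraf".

kazoduraf

"zoduraf" has 3 vowels. The stems with 3 vowels (nasemih → kanasemih, nognozim → kanognozim, gawugpiz → kagawugpiz) add the prefix ka-.
So zoduraf → kazoduraf.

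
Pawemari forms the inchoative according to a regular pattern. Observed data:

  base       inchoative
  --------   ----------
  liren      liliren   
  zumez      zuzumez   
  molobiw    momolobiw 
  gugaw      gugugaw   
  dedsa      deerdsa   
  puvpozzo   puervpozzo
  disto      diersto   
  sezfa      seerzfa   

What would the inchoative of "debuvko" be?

deerbuvko

gugaw and dedsa both have last vowel 'a' yet inflect differently (gugugaw, deerdsa), so the last vowel is not what conditions the rule; whether the stem ends in a vowel or a consonant is.
"debuvko" ends in a vowel. The stems ending in a vowel (dedsa → deerdsa, puvpozzo → puervpozzo, disto → diersto) insert -er- after the first vowel.
The other pattern: stems ending in a consonant repeat the first consonant+vowel as a prefix.
So debuvko → deerbuvko.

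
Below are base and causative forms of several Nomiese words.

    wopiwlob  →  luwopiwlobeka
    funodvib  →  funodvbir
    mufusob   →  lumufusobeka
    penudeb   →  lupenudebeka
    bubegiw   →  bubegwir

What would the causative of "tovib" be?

funodvib and wopiwlob both end in -b yet inflect differently (funodvbir, luwopiwlobeka), so the final letter is not what conditions the rule; the last vowel is.
"tovib" has last vowel 'i'. The stems whose last vowel is 'i' (bubegiw → bubegwir, funodvib → funodvbir) delete the last vowel and add -ir.
The other pattern: stems whose last vowel is 'e' or 'o' add lu- … -eka around the stem.
So tovib → tovbir.

tovbir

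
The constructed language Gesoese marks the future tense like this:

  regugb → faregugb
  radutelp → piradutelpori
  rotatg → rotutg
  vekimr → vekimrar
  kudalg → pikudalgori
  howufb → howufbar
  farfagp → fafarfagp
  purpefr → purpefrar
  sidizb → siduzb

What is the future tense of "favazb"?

"favazb" has second-to-last letter 'z'. The one such stem in the data (sidizb → siduzb) changes the last vowel to 'u' (as does rotatg), so the same rule applies.
So favazb → favuzb.

favuzb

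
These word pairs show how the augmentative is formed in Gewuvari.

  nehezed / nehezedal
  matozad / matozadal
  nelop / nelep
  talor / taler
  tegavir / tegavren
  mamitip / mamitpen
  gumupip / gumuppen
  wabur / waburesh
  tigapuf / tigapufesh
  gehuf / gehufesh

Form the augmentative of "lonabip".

lonabpen

"lonabip" has last vowel 'i'. The stems whose last vowel is 'i' (tegavir → tegavren, mamitip → mamitpen, gumupip → gumuppen) delete the last vowel and add -en.
The other patterns: stems whose last vowel is 'a' or 'e' add -al; stems whose last vowel is 'o' change the last vowel to 'e'; stems whose last vowel is 'u' add -esh.
So lonabip → lonabpen.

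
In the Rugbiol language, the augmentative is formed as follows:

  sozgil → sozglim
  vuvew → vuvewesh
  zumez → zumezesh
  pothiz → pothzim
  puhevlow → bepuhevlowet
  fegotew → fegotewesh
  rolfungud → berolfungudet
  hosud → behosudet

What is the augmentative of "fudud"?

"fudud" has last vowel 'u'. The stems whose last vowel is 'u' (hosud → behosudet, rolfungud → berolfungudet) add be- … -et around the stem.
The other patterns: stems whose last vowel is 'e' add -esh; stems whose last vowel is 'i' delete the last vowel and add -im.
So fudud → befududet.

befududet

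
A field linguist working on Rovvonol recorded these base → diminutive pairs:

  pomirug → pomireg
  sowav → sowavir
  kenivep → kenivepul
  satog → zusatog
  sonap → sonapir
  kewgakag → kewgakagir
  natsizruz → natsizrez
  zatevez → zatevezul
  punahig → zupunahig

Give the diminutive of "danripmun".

danripmen

kewgakag and pomirug both end in -g yet inflect differently (kewgakagir, pomireg), so the final letter is not what conditions the rule; the last vowel is.
"danripmun" has last vowel 'u'. The stems whose last vowel is 'u' (natsizruz → natsizrez, pomirug → pomireg) change the last vowel to 'e'.
So danripmun → danripmen.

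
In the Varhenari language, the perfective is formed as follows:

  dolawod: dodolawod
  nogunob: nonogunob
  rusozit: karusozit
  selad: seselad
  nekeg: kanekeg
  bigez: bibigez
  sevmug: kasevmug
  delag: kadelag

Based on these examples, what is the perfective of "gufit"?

nekeg and bigez both have last vowel 'e' yet inflect differently (kanekeg, bibigez), so the last vowel is not what conditions the rule; the final letter is.
"gufit" ends in -t. The one such stem in the data (rusozit → karusozit) adds the prefix ka-, so the same rule applies.
So gufit → kagufit.

kagufit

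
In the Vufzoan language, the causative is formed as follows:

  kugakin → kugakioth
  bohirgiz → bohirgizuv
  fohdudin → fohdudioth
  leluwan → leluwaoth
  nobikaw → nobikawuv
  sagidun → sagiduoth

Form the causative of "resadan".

resadaoth

"resadan" ends in -n. The stems ending in -n (sagidun → sagiduoth, kugakin → kugakioth, leluwan → leluwaoth) drop the final letter and add -oth.
So resadan → resadaoth.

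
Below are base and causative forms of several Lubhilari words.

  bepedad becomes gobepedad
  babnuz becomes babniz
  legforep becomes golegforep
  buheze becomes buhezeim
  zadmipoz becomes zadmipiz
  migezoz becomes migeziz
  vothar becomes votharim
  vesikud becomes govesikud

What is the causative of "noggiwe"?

noggiweim

vothar and bepedad both have last vowel 'a' yet inflect differently (votharim, gobepedad), so the last vowel is not what conditions the rule; the final letter is.
"noggiwe" ends in -e. The one such stem in the data (buheze → buhezeim) adds -im, so the same rule applies.
The other patterns: stems ending in -z change the last vowel to 'i'; stems ending in -d or -p add the prefix go-.
So noggiwe → noggiweim.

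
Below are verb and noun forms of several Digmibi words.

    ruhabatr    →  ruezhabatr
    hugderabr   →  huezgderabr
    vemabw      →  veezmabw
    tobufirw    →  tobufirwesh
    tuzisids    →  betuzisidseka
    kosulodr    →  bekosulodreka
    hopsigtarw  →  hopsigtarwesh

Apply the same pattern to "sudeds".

besudedseka

hopsigtarw and vemabw both end in -w yet inflect differently (hopsigtarwesh, veezmabw), so the final letter is not what conditions the rule; the second-to-last letter is.
"sudeds" has second-to-last letter 'd'. The stems whose second-to-last letter is 'd' (kosulodr → bekosulodreka, tuzisids → betuzisidseka) add be- … -eka around the stem.
So sudeds → besudedseka.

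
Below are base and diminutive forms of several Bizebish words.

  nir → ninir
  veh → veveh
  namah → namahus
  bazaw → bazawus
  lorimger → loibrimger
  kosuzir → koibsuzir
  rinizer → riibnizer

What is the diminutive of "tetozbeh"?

teibtozbeh

veh and namah both end in -h yet inflect differently (veveh, namahus), so the final letter is not what conditions the rule; the number of vowels is.
"tetozbeh" has 3 vowels. The stems with 3 vowels (lorimger → loibrimger, kosuzir → koibsuzir, rinizer → riibnizer) insert -ib- after the first vowel.
The other patterns: stems with 1 vowel repeat the first consonant+vowel as a prefix; stems with 2 vowels add -us.
So tetozbeh → teibtozbeh.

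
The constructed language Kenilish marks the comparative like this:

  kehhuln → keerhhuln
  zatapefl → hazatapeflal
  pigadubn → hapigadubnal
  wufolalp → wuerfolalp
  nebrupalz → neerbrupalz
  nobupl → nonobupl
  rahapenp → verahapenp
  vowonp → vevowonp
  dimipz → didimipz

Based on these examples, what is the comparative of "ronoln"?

roernoln

dimipz and nebrupalz both end in -z yet inflect differently (didimipz, neerbrupalz), so the final letter is not what conditions the rule; the second-to-last letter is.
"ronoln" has second-to-last letter 'l'. The stems whose second-to-last letter is 'l' (nebrupalz → neerbrupalz, kehhuln → keerhhuln, wufolalp → wuerfolalp) insert -er- after the first vowel.
So ronoln → roernoln.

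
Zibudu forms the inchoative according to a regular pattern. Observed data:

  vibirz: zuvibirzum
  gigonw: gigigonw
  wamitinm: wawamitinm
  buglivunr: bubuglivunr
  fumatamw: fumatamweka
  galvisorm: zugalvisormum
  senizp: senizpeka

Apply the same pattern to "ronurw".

zuronurwum

wamitinm and galvisorm both end in -m yet inflect differently (wawamitinm, zugalvisormum), so the final letter is not what conditions the rule; the second-to-last letter is.
"ronurw" has second-to-last letter 'r'. The stems whose second-to-last letter is 'r' (galvisorm → zugalvisormum, vibirz → zuvibirzum) add zu- … -um around the stem.
The other patterns: stems whose second-to-last letter is 'n' repeat the first consonant+vowel as a prefix; stems whose second-to-last letter is 'm' or 'z' add -eka.
So ronurw → zuronurwum.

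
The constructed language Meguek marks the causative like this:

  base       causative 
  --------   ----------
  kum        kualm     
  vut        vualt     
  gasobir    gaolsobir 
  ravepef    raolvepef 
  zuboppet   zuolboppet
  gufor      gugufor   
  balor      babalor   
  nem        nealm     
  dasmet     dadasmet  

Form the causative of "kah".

kaalh

vut and dasmet both end in -t yet inflect differently (vualt, dadasmet), so the final letter is not what conditions the rule; the number of vowels is.
"kah" has 1 vowel. The stems with 1 vowel (nem → nealm, kum → kualm, vut → vualt) insert -al- after the first vowel.
So kah → kaalh.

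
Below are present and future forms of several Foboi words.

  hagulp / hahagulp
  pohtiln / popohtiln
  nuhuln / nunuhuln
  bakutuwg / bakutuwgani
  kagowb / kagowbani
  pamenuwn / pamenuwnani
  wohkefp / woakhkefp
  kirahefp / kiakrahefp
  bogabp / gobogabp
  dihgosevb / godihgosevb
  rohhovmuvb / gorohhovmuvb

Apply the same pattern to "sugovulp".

pohtiln and pamenuwn both end in -n yet inflect differently (popohtiln, pamenuwnani), so the final letter is not what conditions the rule; the second-to-last letter is.
"sugovulp" has second-to-last letter 'l'. The stems whose second-to-last letter is 'l' (hagulp → hahagulp, pohtiln → popohtiln, nuhuln → nunuhuln) repeat the first consonant+vowel as a prefix.
The other patterns: stems whose second-to-last letter is 'w' add -ani; stems whose second-to-last letter is 'f' insert -ak- after the first vowel; stems whose second-to-last letter is 'b' or 'v' add the prefix go-.
So sugovulp → susugovulp.

susugovulp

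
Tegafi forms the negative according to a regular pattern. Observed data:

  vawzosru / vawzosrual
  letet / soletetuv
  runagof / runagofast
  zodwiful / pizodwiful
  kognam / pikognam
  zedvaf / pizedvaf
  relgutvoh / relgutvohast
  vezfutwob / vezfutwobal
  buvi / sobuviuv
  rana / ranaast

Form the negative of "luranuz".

soluranuzuv

"luranuz" begins with l-. The one such stem in the data (letet → soletetuv) adds so- … -uv around the stem, so the same rule applies.
So luranuz → soluranuzuv.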